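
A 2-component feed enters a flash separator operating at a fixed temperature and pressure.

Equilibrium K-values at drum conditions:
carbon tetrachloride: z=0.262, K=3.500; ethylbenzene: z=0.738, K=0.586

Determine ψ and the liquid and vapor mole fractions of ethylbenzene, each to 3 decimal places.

Binary case is linear: z₁(K₁−1)(1+ψ(K₂−1)) + z₂(K₂−1)(1+ψ(K₁−1)) = 0
⇒ ψ = [z₁(K₁−1)+z₂(K₂−1)] / [−(K₁−1)(K₂−1)] = 0.3495/1.0350 = 0.338
Compositions from xᵢ = zᵢ/(1+ψ(Kᵢ−1)), yᵢ = Kᵢxᵢ:
  carbon tetrachloride: x = 0.142, y = 0.497
  ethylbenzene: x = 0.858, y = 0.503

ψ = 0.338, x_ethylbenzene = 0.858, y_ethylbenzene = 0.503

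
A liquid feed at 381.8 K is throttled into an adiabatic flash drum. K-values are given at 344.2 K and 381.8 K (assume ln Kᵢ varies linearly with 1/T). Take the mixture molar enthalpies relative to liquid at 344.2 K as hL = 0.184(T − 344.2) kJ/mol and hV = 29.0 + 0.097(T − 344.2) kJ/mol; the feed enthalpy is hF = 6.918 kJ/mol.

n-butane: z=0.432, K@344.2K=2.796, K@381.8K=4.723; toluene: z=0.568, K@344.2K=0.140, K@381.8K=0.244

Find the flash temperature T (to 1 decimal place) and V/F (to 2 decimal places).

T = 347.9 K, V/F = 0.22

Adiabatic flash: solve Rachford–Rice at each trial T, then check hF = ψ·hV(T) + (1−ψ)·hL(T).
  T = 344.2 K: K = (2.796, 0.140), RR gives ψ = 0.186, H_out = 5.396 kJ/mol
  T = 381.8 K: K = (4.723, 0.244), RR gives ψ = 0.419, H_out = 17.695 kJ/mol
  T = 363.0 K: K = (3.684, 0.188), RR gives ψ = 0.320, H_out = 12.217 kJ/mol
  T = 353.6 K: K = (3.221, 0.163), RR gives ψ = 0.260, H_out = 9.062 kJ/mol
  T = 348.9 K: K = (3.004, 0.151), RR gives ψ = 0.225, H_out = 7.310 kJ/mol
  T = 346.5 K: K = (2.897, 0.145), RR gives ψ = 0.206, H_out = 6.355 kJ/mol
Linear interpolation between T = 346.5 (H_out = 6.355) and T = 348.9 (H_out = 7.310) on hF = 6.918 gives T ≈ 347.9 K, at which ψ = 0.22.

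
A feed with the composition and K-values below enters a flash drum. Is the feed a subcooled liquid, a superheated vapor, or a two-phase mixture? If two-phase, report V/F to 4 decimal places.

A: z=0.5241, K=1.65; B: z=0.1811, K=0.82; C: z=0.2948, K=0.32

ΣzᵢKᵢ = 1.1076; Σzᵢ/Kᵢ = 1.4597.
Both exceed 1, so a two-phase solution exists.
Let ψ = V/F and solve Σ zᵢ(Kᵢ−1)/(1+ψ(Kᵢ−1)) = 0.
Iterate (Newton) starting at ψ = 0.64:
  ψ = 0.6400: g = -0.15119, g' = -0.5453 → ψ = 0.3627
  ψ = 0.3627: g = -0.02530, g' = -0.3919 → ψ = 0.2982
  ψ = 0.2982: g = -0.00053, g' = -0.3764 → ψ = 0.2968
Converged at ψ = 0.2968.

two-phase, V/F = 0.2968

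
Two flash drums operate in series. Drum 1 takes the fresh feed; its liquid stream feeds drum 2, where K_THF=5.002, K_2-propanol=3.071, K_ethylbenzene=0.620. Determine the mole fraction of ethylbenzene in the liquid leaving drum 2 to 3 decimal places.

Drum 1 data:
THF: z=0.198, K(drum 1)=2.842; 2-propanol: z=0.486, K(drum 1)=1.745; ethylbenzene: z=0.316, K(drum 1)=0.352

x_ethylbenzene (drum 2) = 0.861

Drum 1:
Material balance + equilibrium reduce to Σ zᵢ(Kᵢ−1)/(1+ψ₁(Kᵢ−1)) = 0.
g(0) = ΣzᵢKᵢ − 1 = 0.522 and g(1) = 1 − Σzᵢ/Kᵢ = -0.246, so a root lies in (0, 1).
Newton–Raphson from ψ₁ = 0.36:
  ψ₁ = 0.360: g = 0.2377, g' = -0.636 → ψ₁ = 0.734
  ψ₁ = 0.734: g = -0.0011, g' = -0.716 → ψ₁ = 0.732
Converged at ψ₁ = 0.732.
Drum-1 compositions:
  THF: x = 0.084, y = 0.240
  2-propanol: x = 0.314, y = 0.549
  ethylbenzene: x = 0.601, y = 0.212
Drum-2 feed = drum-1 liquid: z₂ = (0.0843, 0.3145, 0.6012).
Drum 2:
Iterate (Newton) starting at ψ₂ = 0.41:
  ψ₂ = 0.410: g = 0.2094, g' = -0.710 → ψ₂ = 0.705
  ψ₂ = 0.705: g = 0.0410, g' = -0.477 → ψ₂ = 0.791
  ψ₂ = 0.791: g = 0.0013, g' = -0.449 → ψ₂ = 0.794
Converged at ψ₂ = 0.794.
  THF: x = 0.020, y = 0.101
  2-propanol: x = 0.119, y = 0.365
  ethylbenzene: x = 0.861, y = 0.534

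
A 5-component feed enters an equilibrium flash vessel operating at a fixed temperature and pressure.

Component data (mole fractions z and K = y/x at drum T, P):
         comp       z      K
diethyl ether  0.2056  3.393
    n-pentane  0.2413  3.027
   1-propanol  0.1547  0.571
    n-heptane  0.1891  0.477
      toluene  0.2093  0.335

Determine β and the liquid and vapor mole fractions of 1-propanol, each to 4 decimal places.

Rachford–Rice: g(β) = Σ zᵢ(Kᵢ−1)/(1+β(Kᵢ−1)) = 0.
Feasibility: ΣzᵢKᵢ = 1.6767, Σzᵢ/Kᵢ = 1.4325 — both > 1, two phases present.
Newton–Raphson from β = 0.49:
  β = 0.4900: g = 0.04838, g' = -0.8418 → β = 0.5475
  β = 0.5475: g = 0.00063, g' = -0.8224 → β = 0.5482
Converged at β = 0.5482.
Compositions from xᵢ = zᵢ/(1+β(Kᵢ−1)), yᵢ = Kᵢxᵢ:
  diethyl ether: x = 0.0889, y = 0.3017
  n-pentane: x = 0.1143, y = 0.3460
  1-propanol: x = 0.2023, y = 0.1155
  n-heptane: x = 0.2651, y = 0.1265
  toluene: x = 0.3294, y = 0.1103

β = 0.5482, x_1-propanol = 0.2023, y_1-propanol = 0.1155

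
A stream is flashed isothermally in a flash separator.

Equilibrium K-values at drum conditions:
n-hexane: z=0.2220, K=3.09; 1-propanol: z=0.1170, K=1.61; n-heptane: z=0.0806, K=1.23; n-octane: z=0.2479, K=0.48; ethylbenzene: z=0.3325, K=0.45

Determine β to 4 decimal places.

Rachford–Rice: g(β) = Σ zᵢ(Kᵢ−1)/(1+β(Kᵢ−1)) = 0.
Feasibility: ΣzᵢKᵢ = 1.2421, Σzᵢ/Kᵢ = 1.4654 — both > 1, two phases present.
Iterate (Newton) starting at β = 0.5:
  β = 0.5000: g = -0.12824, g' = -0.5746 → β = 0.2768
  β = 0.2768: g = 0.00610, g' = -0.6562 → β = 0.2861
  β = 0.2861: g = 0.00003, g' = -0.6492 → β = 0.2862
Converged at β = 0.2862.

β = 0.2862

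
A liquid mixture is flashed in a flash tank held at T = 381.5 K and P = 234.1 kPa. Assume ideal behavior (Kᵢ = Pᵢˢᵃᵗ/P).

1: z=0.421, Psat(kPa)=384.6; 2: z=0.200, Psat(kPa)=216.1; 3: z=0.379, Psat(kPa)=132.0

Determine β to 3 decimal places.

β = 0.396

Raoult's law: Kᵢ = Pᵢˢᵃᵗ/P = Pᵢˢᵃᵗ/234.1.
  K_1 = 384.6/234.1 = 1.64289, K_2 = 216.1/234.1 = 0.92311, K_3 = 132.0/234.1 = 0.56386
Newton–Raphson from β = 0.43:
  β = 0.430: g = -0.0073, g' = -0.217 → β = 0.396
Converged at β = 0.396.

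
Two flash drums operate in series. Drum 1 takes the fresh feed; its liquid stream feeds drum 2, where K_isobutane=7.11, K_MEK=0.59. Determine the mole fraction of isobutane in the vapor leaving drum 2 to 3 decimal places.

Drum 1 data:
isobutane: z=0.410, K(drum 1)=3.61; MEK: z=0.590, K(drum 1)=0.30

y_isobutane (drum 2) = 0.447

Drum 1:
Material balance + equilibrium reduce to Σ zᵢ(Kᵢ−1)/(1+ψ₁(Kᵢ−1)) = 0.
Feasibility: ΣzᵢKᵢ = 1.657, Σzᵢ/Kᵢ = 2.080 — both > 1, two phases present.
Newton–Raphson from ψ₁ = 0.65:
  ψ₁ = 0.650: g = -0.3610, g' = -1.357 → ψ₁ = 0.384
  ψ₁ = 0.384: g = -0.0305, g' = -1.237 → ψ₁ = 0.359
  ψ₁ = 0.359: g = 0.0003, g' = -1.260 → ψ₁ = 0.360
Converged at ψ₁ = 0.360.
Drum-1 compositions:
  isobutane: x = 0.211, y = 0.763
  MEK: x = 0.789, y = 0.237
Drum-2 feed = drum-1 liquid: z₂ = (0.2115, 0.7885).
Drum 2:
Rachford–Rice: g(ψ₂) = Σ zᵢ(Kᵢ−1)/(1+ψ₂(Kᵢ−1)) = 0.
Feasibility: ΣzᵢKᵢ = 1.969, Σzᵢ/Kᵢ = 1.366 — both > 1, two phases present.
Binary case is linear: z₁(K₁−1)(1+ψ₂(K₂−1)) + z₂(K₂−1)(1+ψ₂(K₁−1)) = 0
⇒ ψ₂ = [z₁(K₁−1)+z₂(K₂−1)] / [−(K₁−1)(K₂−1)] = 0.9689/2.5051 = 0.387
  isobutane: x = 0.063, y = 0.447
  MEK: x = 0.937, y = 0.553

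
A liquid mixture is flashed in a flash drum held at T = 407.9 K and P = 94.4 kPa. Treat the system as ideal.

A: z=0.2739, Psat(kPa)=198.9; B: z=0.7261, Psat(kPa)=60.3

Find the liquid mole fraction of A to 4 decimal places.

x_A = 0.2460

Raoult's law: Kᵢ = Pᵢˢᵃᵗ/P = Pᵢˢᵃᵗ/94.4.
  K_A = 198.9/94.4 = 2.106992, K_B = 60.3/94.4 = 0.638771
Iterate (Newton) starting at ψ = 0.5:
  ψ = 0.5000: g = -0.12493, g' = -0.2802 → ψ = 0.0541
  ψ = 0.0541: g = 0.01854, g' = -0.3973 → ψ = 0.1008
  ψ = 0.1008: g = 0.00057, g' = -0.3737 → ψ = 0.1023
Converged at ψ = 0.1023.
Compositions from xᵢ = zᵢ/(1+ψ(Kᵢ−1)), yᵢ = Kᵢxᵢ:
  A: x = 0.2460, y = 0.5184
  B: x = 0.7540, y = 0.4816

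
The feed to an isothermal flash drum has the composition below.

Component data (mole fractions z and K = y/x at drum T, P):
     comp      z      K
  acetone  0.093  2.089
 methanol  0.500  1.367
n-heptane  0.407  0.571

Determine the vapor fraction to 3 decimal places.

ψ = 0.492

Let ψ = V/F and solve Σ zᵢ(Kᵢ−1)/(1+ψ(Kᵢ−1)) = 0.
Check two-phase: ΣzᵢKᵢ = 1.110 > 1 and Σzᵢ/Kᵢ = 1.123 > 1, so g(0) = 0.110 > 0 and g(1) = -0.123 < 0.
Newton iteration, ψ⁰ = 0.5:
  ψ = 0.500: g = -0.0017, g' = -0.216 → ψ = 0.492
Converged at ψ = 0.492.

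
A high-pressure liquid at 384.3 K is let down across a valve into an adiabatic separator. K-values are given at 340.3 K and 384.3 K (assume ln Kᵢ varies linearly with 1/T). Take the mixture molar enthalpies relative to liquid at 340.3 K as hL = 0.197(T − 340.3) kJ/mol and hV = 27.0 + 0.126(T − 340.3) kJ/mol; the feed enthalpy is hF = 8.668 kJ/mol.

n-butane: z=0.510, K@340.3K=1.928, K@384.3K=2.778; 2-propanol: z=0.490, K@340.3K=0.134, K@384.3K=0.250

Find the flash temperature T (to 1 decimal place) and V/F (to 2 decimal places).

T = 356.2 K, V/F = 0.21

Adiabatic flash: solve Rachford–Rice at each trial T, then check hF = ψ·hV(T) + (1−ψ)·hL(T).
  T = 340.3 K: K = (1.928, 0.134), RR gives ψ = 0.061, H_out = 1.644 kJ/mol
  T = 384.3 K: K = (2.778, 0.250), RR gives ψ = 0.404, H_out = 18.324 kJ/mol
  T = 362.3 K: K = (2.340, 0.187), RR gives ψ = 0.261, H_out = 10.981 kJ/mol
  T = 351.3 K: K = (2.131, 0.159), RR gives ψ = 0.173, H_out = 6.701 kJ/mol
  T = 356.8 K: K = (2.234, 0.172), RR gives ψ = 0.219, H_out = 8.915 kJ/mol
  T = 354.1 K: K = (2.183, 0.166), RR gives ψ = 0.197, H_out = 7.849 kJ/mol
  T = 355.5 K: K = (2.210, 0.169), RR gives ψ = 0.209, H_out = 8.406 kJ/mol
Linear interpolation between T = 355.5 (H_out = 8.406) and T = 356.8 (H_out = 8.915) on hF = 8.668 gives T ≈ 356.2 K, at which ψ = 0.21.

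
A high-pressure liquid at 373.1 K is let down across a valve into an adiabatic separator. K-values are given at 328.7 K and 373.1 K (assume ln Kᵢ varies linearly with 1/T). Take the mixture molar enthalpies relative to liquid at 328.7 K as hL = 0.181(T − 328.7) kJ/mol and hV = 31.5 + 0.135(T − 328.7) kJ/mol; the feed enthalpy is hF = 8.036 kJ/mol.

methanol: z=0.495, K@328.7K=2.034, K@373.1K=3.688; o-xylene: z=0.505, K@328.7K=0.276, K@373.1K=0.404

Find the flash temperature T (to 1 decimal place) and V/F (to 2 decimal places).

Adiabatic flash: solve Rachford–Rice at each trial T, then check hF = ψ·hV(T) + (1−ψ)·hL(T).
  T = 328.7 K: K = (2.034, 0.276), RR gives ψ = 0.195, H_out = 6.152 kJ/mol
  T = 373.1 K: K = (3.688, 0.404), RR gives ψ = 0.643, H_out = 26.968 kJ/mol
  T = 350.9 K: K = (2.791, 0.338), RR gives ψ = 0.466, H_out = 18.213 kJ/mol
  T = 339.8 K: K = (2.395, 0.306), RR gives ψ = 0.352, H_out = 12.907 kJ/mol
  T = 334.2 K: K = (2.208, 0.291), RR gives ψ = 0.280, H_out = 9.751 kJ/mol
  T = 331.4 K: K = (2.119, 0.283), RR gives ψ = 0.239, H_out = 7.994 kJ/mol
  T = 332.8 K: K = (2.163, 0.287), RR gives ψ = 0.260, H_out = 8.890 kJ/mol
Linear interpolation between T = 331.4 (H_out = 7.994) and T = 332.8 (H_out = 8.890) on hF = 8.036 gives T ≈ 331.5 K, at which ψ = 0.24.

T = 331.5 K, V/F = 0.24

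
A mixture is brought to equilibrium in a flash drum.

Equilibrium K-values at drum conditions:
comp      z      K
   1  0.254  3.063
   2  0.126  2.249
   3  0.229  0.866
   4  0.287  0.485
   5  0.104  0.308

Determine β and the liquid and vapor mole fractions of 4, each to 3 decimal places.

β = 0.522, x_4 = 0.392, y_4 = 0.190

Rachford–Rice: g(β) = Σ zᵢ(Kᵢ−1)/(1+β(Kᵢ−1)) = 0.
Check two-phase: ΣzᵢKᵢ = 1.431 > 1 and Σzᵢ/Kᵢ = 1.333 > 1, so g(0) = 0.431 > 0 and g(1) = -0.333 < 0.
Newton iteration, β⁰ = 0.5:
  β = 0.500: g = 0.0128, g' = -0.596 → β = 0.522
Converged at β = 0.522.
Compositions from xᵢ = zᵢ/(1+β(Kᵢ−1)), yᵢ = Kᵢxᵢ:
  1: x = 0.122, y = 0.375
  2: x = 0.076, y = 0.172
  3: x = 0.246, y = 0.213
  4: x = 0.392, y = 0.190
  5: x = 0.163, y = 0.050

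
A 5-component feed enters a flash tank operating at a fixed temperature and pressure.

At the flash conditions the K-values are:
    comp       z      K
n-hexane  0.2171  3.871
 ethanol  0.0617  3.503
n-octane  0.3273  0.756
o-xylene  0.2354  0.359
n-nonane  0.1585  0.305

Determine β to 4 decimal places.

Let β = V/F and solve Σ zᵢ(Kᵢ−1)/(1+β(Kᵢ−1)) = 0.
Check two-phase: ΣzᵢKᵢ = 1.4368 > 1 and Σzᵢ/Kᵢ = 1.6820 > 1, so g(0) = 0.4368 > 0 and g(1) = -0.6820 < 0.
Iterate (Newton) starting at β = 0.34:
  β = 0.3400: g = -0.02543, g' = -0.8836 → β = 0.3112
  β = 0.3112: g = 0.00050, g' = -0.9196 → β = 0.3118
Converged at β = 0.3118.

β = 0.3118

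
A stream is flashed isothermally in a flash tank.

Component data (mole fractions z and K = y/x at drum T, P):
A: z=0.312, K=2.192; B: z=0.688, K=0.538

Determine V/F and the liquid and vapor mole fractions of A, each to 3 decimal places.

Material balance + equilibrium reduce to Σ zᵢ(Kᵢ−1)/(1+V/F(Kᵢ−1)) = 0.
Check two-phase: ΣzᵢKᵢ = 1.054 > 1 and Σzᵢ/Kᵢ = 1.421 > 1, so g(0) = 0.054 > 0 and g(1) = -0.421 < 0.
Newton iteration, V/F⁰ = 0.48:
  V/F = 0.480: g = -0.1719, g' = -0.422 → V/F = 0.073
  V/F = 0.073: g = 0.0134, g' = -0.533 → V/F = 0.098
Converged at V/F = 0.098.
Compositions from xᵢ = zᵢ/(1+V/F(Kᵢ−1)), yᵢ = Kᵢxᵢ:
  A: x = 0.279, y = 0.612
  B: x = 0.721, y = 0.388

V/F = 0.098, x_A = 0.279, y_A = 0.612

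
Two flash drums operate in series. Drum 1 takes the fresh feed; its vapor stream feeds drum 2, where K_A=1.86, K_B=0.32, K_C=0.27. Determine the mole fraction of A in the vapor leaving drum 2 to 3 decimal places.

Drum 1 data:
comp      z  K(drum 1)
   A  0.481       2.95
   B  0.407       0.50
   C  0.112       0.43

y_A (drum 2) = 0.828

Drum 1:
Material balance + equilibrium reduce to Σ zᵢ(Kᵢ−1)/(1+ψ₁(Kᵢ−1)) = 0.
Check two-phase: ΣzᵢKᵢ = 1.671 > 1 and Σzᵢ/Kᵢ = 1.238 > 1, so g(0) = 0.671 > 0 and g(1) = -0.238 < 0.
Newton iteration, ψ₁⁰ = 0.36:
  ψ₁ = 0.360: g = 0.2226, g' = -0.840 → ψ₁ = 0.625
  ψ₁ = 0.625: g = 0.0276, g' = -0.675 → ψ₁ = 0.666
Converged at ψ₁ = 0.666.
Drum-1 compositions:
  A: x = 0.209, y = 0.617
  B: x = 0.610, y = 0.305
  C: x = 0.181, y = 0.078
Drum-2 feed = drum-1 vapor: z₂ = (0.6173, 0.3051, 0.0776).
Drum 2:
Newton–Raphson from ψ₂ = 0.5:
  ψ₂ = 0.500: g = -0.0324, g' = -0.650 → ψ₂ = 0.450
  ψ₂ = 0.450: g = -0.0007, g' = -0.622 → ψ₂ = 0.449
Converged at ψ₂ = 0.449.
  A: x = 0.445, y = 0.828
  B: x = 0.439, y = 0.141
  C: x = 0.115, y = 0.031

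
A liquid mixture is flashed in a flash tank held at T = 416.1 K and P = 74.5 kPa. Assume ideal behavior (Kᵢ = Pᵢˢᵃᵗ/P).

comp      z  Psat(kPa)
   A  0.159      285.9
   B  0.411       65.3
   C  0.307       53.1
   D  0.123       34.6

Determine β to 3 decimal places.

Raoult's law: Kᵢ = Pᵢˢᵃᵗ/P = Pᵢˢᵃᵗ/74.5.
  K_A = 285.9/74.5 = 3.83758, K_B = 65.3/74.5 = 0.87651, K_C = 53.1/74.5 = 0.71275, K_D = 34.6/74.5 = 0.46443
Rachford–Rice: g(β) = Σ zᵢ(Kᵢ−1)/(1+β(Kᵢ−1)) = 0.
Feasibility: ΣzᵢKᵢ = 1.246, Σzᵢ/Kᵢ = 1.206 — both > 1, two phases present.
Newton–Raphson from β = 0.41:
  β = 0.410: g = -0.0293, g' = -0.371 → β = 0.331
  β = 0.331: g = 0.0022, g' = -0.430 → β = 0.336
Converged at β = 0.336.

β = 0.336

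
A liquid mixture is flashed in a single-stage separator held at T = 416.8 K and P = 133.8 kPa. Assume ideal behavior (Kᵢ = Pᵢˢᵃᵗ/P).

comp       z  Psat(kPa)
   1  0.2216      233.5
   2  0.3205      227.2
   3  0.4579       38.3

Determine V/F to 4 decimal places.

V/F = 0.1211

Raoult's law: Kᵢ = Pᵢˢᵃᵗ/P = Pᵢˢᵃᵗ/133.8.
  K_1 = 233.5/133.8 = 1.745142, K_2 = 227.2/133.8 = 1.698057, K_3 = 38.3/133.8 = 0.286248
Material balance + equilibrium reduce to Σ zᵢ(Kᵢ−1)/(1+V/F(Kᵢ−1)) = 0.
Feasibility: ΣzᵢKᵢ = 1.0620, Σzᵢ/Kᵢ = 1.9154 — both > 1, two phases present.
Newton–Raphson from V/F = 0.5:
  V/F = 0.5000: g = -0.22204, g' = -0.7151 → V/F = 0.1895
  V/F = 0.1895: g = -0.03567, g' = -0.5282 → V/F = 0.1220
  V/F = 0.1220: g = -0.00046, g' = -0.5159 → V/F = 0.1211
Converged at V/F = 0.1211.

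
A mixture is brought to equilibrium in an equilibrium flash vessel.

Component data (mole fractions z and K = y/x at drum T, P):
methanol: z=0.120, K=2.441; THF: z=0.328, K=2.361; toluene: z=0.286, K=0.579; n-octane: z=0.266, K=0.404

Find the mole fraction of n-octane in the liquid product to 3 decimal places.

Rachford–Rice: g(ψ) = Σ zᵢ(Kᵢ−1)/(1+ψ(Kᵢ−1)) = 0.
Feasibility: ΣzᵢKᵢ = 1.340, Σzᵢ/Kᵢ = 1.340 — both > 1, two phases present.
Newton iteration, ψ⁰ = 0.31:
  ψ = 0.310: g = 0.1005, g' = -0.629 → ψ = 0.470
  ψ = 0.470: g = 0.0051, g' = -0.576 → ψ = 0.479
Converged at ψ = 0.479.
Compositions from xᵢ = zᵢ/(1+ψ(Kᵢ−1)), yᵢ = Kᵢxᵢ:
  methanol: x = 0.071, y = 0.173
  THF: x = 0.199, y = 0.469
  toluene: x = 0.358, y = 0.207
  n-octane: x = 0.372, y = 0.150

x_n-octane = 0.372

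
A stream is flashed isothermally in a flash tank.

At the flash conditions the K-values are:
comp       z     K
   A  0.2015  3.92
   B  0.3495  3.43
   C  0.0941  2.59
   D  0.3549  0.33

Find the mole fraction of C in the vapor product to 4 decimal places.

y_C = 0.1061

Material balance + equilibrium reduce to Σ zᵢ(Kᵢ−1)/(1+ψ(Kᵢ−1)) = 0.
Feasibility: ΣzᵢKᵢ = 2.3495, Σzᵢ/Kᵢ = 1.2651 — both > 1, two phases present.
Newton iteration, ψ⁰ = 0.5:
  ψ = 0.5000: g = 0.34839, g' = -1.1386 → ψ = 0.8060
  ψ = 0.8060: g = 0.01118, g' = -1.1872 → ψ = 0.8154
  ψ = 0.8154: g = -0.00007, g' = -1.2016 → ψ = 0.8153
Converged at ψ = 0.8153.
Compositions from xᵢ = zᵢ/(1+ψ(Kᵢ−1)), yᵢ = Kᵢxᵢ:
  A: x = 0.0596, y = 0.2336
  B: x = 0.1172, y = 0.4021
  C: x = 0.0410, y = 0.1061
  D: x = 0.7822, y = 0.2581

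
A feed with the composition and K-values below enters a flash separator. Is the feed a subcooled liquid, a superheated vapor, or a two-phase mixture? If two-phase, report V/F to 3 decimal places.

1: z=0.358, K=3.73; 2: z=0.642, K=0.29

two-phase, V/F = 0.269

ΣzᵢKᵢ = 1.522; Σzᵢ/Kᵢ = 2.310.
Both exceed 1, so a two-phase solution exists.
Material balance + equilibrium reduce to Σ zᵢ(Kᵢ−1)/(1+ψ(Kᵢ−1)) = 0.
Iterate (Newton) starting at ψ = 0.5:
  ψ = 0.500: g = -0.2934, g' = -1.255 → ψ = 0.266
  ψ = 0.266: g = 0.0040, g' = -1.387 → ψ = 0.269
Converged at ψ = 0.269.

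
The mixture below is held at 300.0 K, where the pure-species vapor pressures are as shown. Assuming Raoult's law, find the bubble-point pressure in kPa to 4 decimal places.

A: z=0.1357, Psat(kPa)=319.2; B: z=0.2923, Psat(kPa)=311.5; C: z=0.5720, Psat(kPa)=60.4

At the bubble point ψ → 0, so ΣzᵢKᵢ = 1 with Kᵢ = Pᵢˢᵃᵗ/P ⇒ P = ΣzᵢPᵢˢᵃᵗ.
P = 0.1357·319.2 + 0.2923·311.5 + 0.5720·60.4 = 168.9157 kPa

Pbub = 168.9157 kPa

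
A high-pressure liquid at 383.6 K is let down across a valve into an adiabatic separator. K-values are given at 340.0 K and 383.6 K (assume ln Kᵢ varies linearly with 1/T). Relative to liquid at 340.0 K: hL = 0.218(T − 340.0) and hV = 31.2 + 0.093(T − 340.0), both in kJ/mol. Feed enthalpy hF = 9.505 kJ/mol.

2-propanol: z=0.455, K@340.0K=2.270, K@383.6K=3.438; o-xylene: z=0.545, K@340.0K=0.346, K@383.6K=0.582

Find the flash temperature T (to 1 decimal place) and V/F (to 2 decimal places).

Adiabatic flash: solve Rachford–Rice at each trial T, then check hF = ψ·hV(T) + (1−ψ)·hL(T).
  T = 340.0 K: K = (2.270, 0.346), RR gives ψ = 0.267, H_out = 8.317 kJ/mol
  T = 383.6 K: K = (3.438, 0.582), RR gives ψ = 0.865, H_out = 31.778 kJ/mol
  T = 361.8 K: K = (2.829, 0.456), RR gives ψ = 0.538, H_out = 20.075 kJ/mol
  T = 350.9 K: K = (2.543, 0.399), RR gives ψ = 0.404, H_out = 14.418 kJ/mol
  T = 345.4 K: K = (2.403, 0.372), RR gives ψ = 0.336, H_out = 11.427 kJ/mol
  T = 342.7 K: K = (2.336, 0.359), RR gives ψ = 0.302, H_out = 9.898 kJ/mol
  T = 341.4 K: K = (2.304, 0.353), RR gives ψ = 0.285, H_out = 9.144 kJ/mol
Linear interpolation between T = 341.4 (H_out = 9.144) and T = 342.7 (H_out = 9.898) on hF = 9.505 gives T ≈ 342.0 K, at which ψ = 0.29.

T = 342.0 K, V/F = 0.29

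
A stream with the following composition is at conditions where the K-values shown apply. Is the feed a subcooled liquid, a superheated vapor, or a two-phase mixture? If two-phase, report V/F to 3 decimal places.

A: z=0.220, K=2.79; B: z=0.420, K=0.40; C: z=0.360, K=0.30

ΣzᵢKᵢ = 0.890; Σzᵢ/Kᵢ = 2.329.
Since ΣzᵢKᵢ < 1 the mixture is below its bubble point — single liquid phase.

subcooled liquid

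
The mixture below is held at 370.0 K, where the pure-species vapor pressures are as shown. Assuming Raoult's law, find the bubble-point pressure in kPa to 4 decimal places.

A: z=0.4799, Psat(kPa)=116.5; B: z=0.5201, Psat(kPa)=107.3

At the bubble point ψ → 0, so ΣzᵢKᵢ = 1 with Kᵢ = Pᵢˢᵃᵗ/P ⇒ P = ΣzᵢPᵢˢᵃᵗ.
P = 0.4799·116.5 + 0.5201·107.3 = 111.7151 kPa

Pbub = 111.7151 kPa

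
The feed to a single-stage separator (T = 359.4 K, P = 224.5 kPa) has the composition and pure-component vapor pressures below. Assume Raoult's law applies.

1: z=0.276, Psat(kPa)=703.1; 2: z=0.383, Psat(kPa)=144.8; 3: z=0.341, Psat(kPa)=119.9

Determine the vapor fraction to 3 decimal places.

ψ = 0.336

Raoult's law: Kᵢ = Pᵢˢᵃᵗ/P = Pᵢˢᵃᵗ/224.5.
  K_1 = 703.1/224.5 = 3.13185, K_2 = 144.8/224.5 = 0.64499, K_3 = 119.9/224.5 = 0.53408
Let ψ = V/F and solve Σ zᵢ(Kᵢ−1)/(1+ψ(Kᵢ−1)) = 0.
g(0) = ΣzᵢKᵢ − 1 = 0.294 and g(1) = 1 − Σzᵢ/Kᵢ = -0.320, so a root lies in (0, 1).
Iterate (Newton) starting at ψ = 0.66:
  ψ = 0.660: g = -0.1626, g' = -0.453 → ψ = 0.301
  ψ = 0.301: g = 0.0212, g' = -0.626 → ψ = 0.335
  ψ = 0.335: g = 0.0006, g' = -0.593 → ψ = 0.336
Converged at ψ = 0.336.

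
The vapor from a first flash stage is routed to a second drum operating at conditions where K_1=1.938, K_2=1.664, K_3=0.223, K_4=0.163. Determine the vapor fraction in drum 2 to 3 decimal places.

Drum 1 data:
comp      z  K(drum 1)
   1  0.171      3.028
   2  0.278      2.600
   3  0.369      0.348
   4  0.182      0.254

Drum 1:
Material balance + equilibrium reduce to Σ zᵢ(Kᵢ−1)/(1+ψ₁(Kᵢ−1)) = 0.
Check two-phase: ΣzᵢKᵢ = 1.415 > 1 and Σzᵢ/Kᵢ = 1.940 > 1, so g(0) = 0.415 > 0 and g(1) = -0.940 < 0.
Newton–Raphson from ψ₁ = 0.31:
  ψ₁ = 0.310: g = 0.0321, g' = -1.001 → ψ₁ = 0.342
Converged at ψ₁ = 0.342.
Drum-1 compositions:
  1: x = 0.101, y = 0.306
  2: x = 0.180, y = 0.467
  3: x = 0.475, y = 0.165
  4: x = 0.244, y = 0.062
Drum-2 feed = drum-1 vapor: z₂ = (0.3056, 0.4670, 0.1653, 0.0621).
Drum 2:
Rachford–Rice: g(ψ₂) = Σ zᵢ(Kᵢ−1)/(1+ψ₂(Kᵢ−1)) = 0.
Check two-phase: ΣzᵢKᵢ = 1.416 > 1 and Σzᵢ/Kᵢ = 1.561 > 1, so g(0) = 0.416 > 0 and g(1) = -0.561 < 0.
Newton–Raphson from ψ₂ = 0.5:
  ψ₂ = 0.500: g = 0.1285, g' = -0.636 → ψ₂ = 0.702
  ψ₂ = 0.702: g = -0.0243, g' = -0.932 → ψ₂ = 0.676
  ψ₂ = 0.676: g = -0.0008, g' = -0.872 → ψ₂ = 0.675
Converged at ψ₂ = 0.675.
  1: x = 0.187, y = 0.363
  2: x = 0.322, y = 0.537
  3: x = 0.348, y = 0.078
  4: x = 0.143, y = 0.023

V/F (drum 2) = 0.675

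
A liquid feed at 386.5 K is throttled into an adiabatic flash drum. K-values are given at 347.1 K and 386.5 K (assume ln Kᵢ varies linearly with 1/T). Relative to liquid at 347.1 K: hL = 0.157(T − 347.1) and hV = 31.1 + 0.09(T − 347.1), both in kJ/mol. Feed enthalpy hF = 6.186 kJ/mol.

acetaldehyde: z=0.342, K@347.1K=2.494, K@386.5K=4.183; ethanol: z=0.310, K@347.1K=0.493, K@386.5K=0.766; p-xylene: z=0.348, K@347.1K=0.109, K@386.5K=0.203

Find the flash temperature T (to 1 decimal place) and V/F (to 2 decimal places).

T = 356.9 K, V/F = 0.15

Adiabatic flash: solve Rachford–Rice at each trial T, then check hF = ψ·hV(T) + (1−ψ)·hL(T).
  T = 347.1 K: K = (2.494, 0.493, 0.109), RR gives ψ = 0.040, H_out = 1.249 kJ/mol
  T = 386.5 K: K = (4.183, 0.766, 0.203), RR gives ψ = 0.393, H_out = 17.368 kJ/mol
  T = 366.8 K: K = (3.275, 0.622, 0.151), RR gives ψ = 0.243, H_out = 10.326 kJ/mol
  T = 357.0 K: K = (2.871, 0.556, 0.129), RR gives ψ = 0.153, H_out = 6.211 kJ/mol
  T = 352.1 K: K = (2.680, 0.524, 0.119), RR gives ψ = 0.101, H_out = 3.885 kJ/mol
  T = 354.6 K: K = (2.776, 0.540, 0.124), RR gives ψ = 0.128, H_out = 5.100 kJ/mol
Linear interpolation between T = 354.6 (H_out = 5.100) and T = 357.0 (H_out = 6.211) on hF = 6.186 gives T ≈ 356.9 K, at which ψ = 0.15.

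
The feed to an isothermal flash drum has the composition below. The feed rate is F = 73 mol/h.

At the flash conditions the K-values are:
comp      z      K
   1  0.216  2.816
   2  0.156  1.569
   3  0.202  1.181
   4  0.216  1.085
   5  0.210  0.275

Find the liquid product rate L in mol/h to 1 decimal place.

Rachford–Rice: g(ψ) = Σ zᵢ(Kᵢ−1)/(1+ψ(Kᵢ−1)) = 0.
Feasibility: ΣzᵢKᵢ = 1.384, Σzᵢ/Kᵢ = 1.310 — both > 1, two phases present.
Newton–Raphson from ψ = 0.49:
  ψ = 0.490: g = 0.0920, g' = -0.503 → ψ = 0.673
  ψ = 0.673: g = -0.0067, g' = -0.598 → ψ = 0.662
Converged at ψ = 0.662.
Then V = ψ·F = 0.6618·73 = 48.3 mol/h and L = F − V = 24.7 mol/h.

L = 24.7 mol/h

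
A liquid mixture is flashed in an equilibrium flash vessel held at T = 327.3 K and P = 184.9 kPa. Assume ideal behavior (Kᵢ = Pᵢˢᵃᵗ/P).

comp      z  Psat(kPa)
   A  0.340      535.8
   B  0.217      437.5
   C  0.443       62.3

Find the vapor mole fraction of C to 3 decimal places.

Raoult's law: Kᵢ = Pᵢˢᵃᵗ/P = Pᵢˢᵃᵗ/184.9.
  K_A = 535.8/184.9 = 2.89778, K_B = 437.5/184.9 = 2.36614, K_C = 62.3/184.9 = 0.33694
Material balance + equilibrium reduce to Σ zᵢ(Kᵢ−1)/(1+V/F(Kᵢ−1)) = 0.
Feasibility: ΣzᵢKᵢ = 1.648, Σzᵢ/Kᵢ = 1.524 — both > 1, two phases present.
Newton iteration, V/F⁰ = 0.5:
  V/F = 0.500: g = 0.0678, g' = -0.901 → V/F = 0.575
Converged at V/F = 0.575.
Compositions from xᵢ = zᵢ/(1+V/F(Kᵢ−1)), yᵢ = Kᵢxᵢ:
  A: x = 0.163, y = 0.471
  B: x = 0.122, y = 0.288
  C: x = 0.716, y = 0.241

y_C = 0.241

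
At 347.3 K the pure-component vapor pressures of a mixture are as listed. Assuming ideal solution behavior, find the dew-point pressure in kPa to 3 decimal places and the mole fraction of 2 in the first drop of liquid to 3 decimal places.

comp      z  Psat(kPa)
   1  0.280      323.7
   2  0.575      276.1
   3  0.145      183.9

Pdew = 267.662 kPa, x_2 = 0.557

At the dew point ψ → 1, so Σzᵢ/Kᵢ = 1 with Kᵢ = Pᵢˢᵃᵗ/P ⇒ 1/P = Σzᵢ/Pᵢˢᵃᵗ.
1/P = 0.280/323.7 + 0.575/276.1 + 0.145/183.9 = 0.003736 ⇒ P = 267.662 kPa
xᵢ = zᵢP/Pᵢˢᵃᵗ ⇒ x_2 = 0.575·267.662/276.1 = 0.557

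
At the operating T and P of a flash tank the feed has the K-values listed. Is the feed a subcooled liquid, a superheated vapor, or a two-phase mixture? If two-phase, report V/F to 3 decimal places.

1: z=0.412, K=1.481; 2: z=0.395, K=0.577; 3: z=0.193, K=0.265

ΣzᵢKᵢ = 0.889; Σzᵢ/Kᵢ = 1.691.
Since ΣzᵢKᵢ < 1 the mixture is below its bubble point — single liquid phase.

subcooled liquid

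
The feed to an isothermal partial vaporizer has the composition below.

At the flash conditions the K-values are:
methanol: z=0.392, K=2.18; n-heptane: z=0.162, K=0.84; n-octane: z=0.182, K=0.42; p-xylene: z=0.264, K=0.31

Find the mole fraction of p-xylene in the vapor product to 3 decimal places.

y_p-xylene = 0.097

Let β = V/F and solve Σ zᵢ(Kᵢ−1)/(1+β(Kᵢ−1)) = 0.
Feasibility: ΣzᵢKᵢ = 1.149, Σzᵢ/Kᵢ = 1.658 — both > 1, two phases present.
Iterate (Newton) starting at β = 0.58:
  β = 0.580: g = -0.2167, g' = -0.686 → β = 0.264
  β = 0.264: g = -0.0217, g' = -0.595 → β = 0.227
  β = 0.227: g = 0.0001, g' = -0.602 → β = 0.228
Converged at β = 0.228.
Compositions from xᵢ = zᵢ/(1+β(Kᵢ−1)), yᵢ = Kᵢxᵢ:
  methanol: x = 0.309, y = 0.674
  n-heptane: x = 0.168, y = 0.141
  n-octane: x = 0.210, y = 0.088
  p-xylene: x = 0.313, y = 0.097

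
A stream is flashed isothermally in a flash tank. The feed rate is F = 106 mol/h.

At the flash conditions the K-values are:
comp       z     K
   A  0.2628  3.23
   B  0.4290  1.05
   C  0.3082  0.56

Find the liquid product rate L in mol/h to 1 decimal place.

L = 13.7 mol/h

Material balance + equilibrium reduce to Σ zᵢ(Kᵢ−1)/(1+V/F(Kᵢ−1)) = 0.
Check two-phase: ΣzᵢKᵢ = 1.4719 > 1 and Σzᵢ/Kᵢ = 1.0403 > 1, so g(0) = 0.4719 > 0 and g(1) = -0.0403 < 0.
Iterate (Newton) starting at V/F = 0.41:
  V/F = 0.4100: g = 0.16170, g' = -0.4465 → V/F = 0.7722
  V/F = 0.7722: g = 0.03057, g' = -0.3143 → V/F = 0.8694
  V/F = 0.8694: g = 0.00034, g' = -0.3088 → V/F = 0.8705
Converged at V/F = 0.8705.
Then V = V/F·F = 0.8705·106 = 92.3 mol/h and L = F − V = 13.7 mol/h.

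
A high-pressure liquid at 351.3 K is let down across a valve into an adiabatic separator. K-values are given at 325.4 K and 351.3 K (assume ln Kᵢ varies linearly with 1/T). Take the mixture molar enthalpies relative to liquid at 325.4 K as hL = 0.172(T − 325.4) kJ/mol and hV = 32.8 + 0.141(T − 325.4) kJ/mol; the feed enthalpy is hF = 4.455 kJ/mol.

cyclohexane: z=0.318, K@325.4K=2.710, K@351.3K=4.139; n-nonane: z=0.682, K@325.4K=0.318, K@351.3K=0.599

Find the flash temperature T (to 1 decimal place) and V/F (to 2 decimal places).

Adiabatic flash: solve Rachford–Rice at each trial T, then check hF = ψ·hV(T) + (1−ψ)·hL(T).
  T = 325.4 K: K = (2.710, 0.318), RR gives ψ = 0.067, H_out = 2.212 kJ/mol
  T = 351.3 K: K = (4.139, 0.599), RR gives ψ = 0.576, H_out = 22.877 kJ/mol
  T = 338.4 K: K = (3.379, 0.442), RR gives ψ = 0.284, H_out = 11.422 kJ/mol
  T = 331.9 K: K = (3.033, 0.376), RR gives ψ = 0.174, H_out = 6.800 kJ/mol
  T = 328.6 K: K = (2.866, 0.346), RR gives ψ = 0.121, H_out = 4.492 kJ/mol
  T = 327.0 K: K = (2.787, 0.332), RR gives ψ = 0.094, H_out = 3.360 kJ/mol
Linear interpolation between T = 327.0 (H_out = 3.360) and T = 328.6 (H_out = 4.492) on hF = 4.455 gives T ≈ 328.5 K, at which ψ = 0.12.

T = 328.5 K, V/F = 0.12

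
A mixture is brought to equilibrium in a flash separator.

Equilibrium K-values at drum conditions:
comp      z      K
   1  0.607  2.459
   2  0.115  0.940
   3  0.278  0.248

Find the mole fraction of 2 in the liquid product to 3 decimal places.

x_2 = 0.120

Rachford–Rice: g(ψ) = Σ zᵢ(Kᵢ−1)/(1+ψ(Kᵢ−1)) = 0.
g(0) = ΣzᵢKᵢ − 1 = 0.670 and g(1) = 1 − Σzᵢ/Kᵢ = -0.490, so a root lies in (0, 1).
Iterate (Newton) starting at ψ = 0.37:
  ψ = 0.370: g = 0.2784, g' = -0.847 → ψ = 0.699
  ψ = 0.699: g = -0.0091, g' = -1.015 → ψ = 0.690
Converged at ψ = 0.690.
Compositions from xᵢ = zᵢ/(1+ψ(Kᵢ−1)), yᵢ = Kᵢxᵢ:
  1: x = 0.303, y = 0.744
  2: x = 0.120, y = 0.113
  3: x = 0.577, y = 0.143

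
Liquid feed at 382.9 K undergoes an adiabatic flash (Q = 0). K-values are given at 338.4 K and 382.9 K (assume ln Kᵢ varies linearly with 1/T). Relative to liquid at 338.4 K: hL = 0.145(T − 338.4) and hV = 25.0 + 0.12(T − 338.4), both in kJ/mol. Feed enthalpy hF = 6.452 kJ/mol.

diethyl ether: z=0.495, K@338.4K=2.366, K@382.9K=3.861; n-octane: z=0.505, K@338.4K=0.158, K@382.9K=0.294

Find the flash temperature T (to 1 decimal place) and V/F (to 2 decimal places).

Adiabatic flash: solve Rachford–Rice at each trial T, then check hF = ψ·hV(T) + (1−ψ)·hL(T).
  T = 338.4 K: K = (2.366, 0.158), RR gives ψ = 0.218, H_out = 5.455 kJ/mol
  T = 382.9 K: K = (3.861, 0.294), RR gives ψ = 0.525, H_out = 18.984 kJ/mol
  T = 360.6 K: K = (3.067, 0.220), RR gives ψ = 0.390, H_out = 12.750 kJ/mol
  T = 349.5 K: K = (2.705, 0.187), RR gives ψ = 0.313, H_out = 9.343 kJ/mol
  T = 343.9 K: K = (2.531, 0.172), RR gives ψ = 0.268, H_out = 7.461 kJ/mol
  T = 341.1 K: K = (2.446, 0.165), RR gives ψ = 0.244, H_out = 6.463 kJ/mol
  T = 339.8 K: K = (2.407, 0.162), RR gives ψ = 0.232, H_out = 5.983 kJ/mol
Linear interpolation between T = 339.8 (H_out = 5.983) and T = 341.1 (H_out = 6.463) on hF = 6.452 gives T ≈ 341.1 K, at which ψ = 0.24.

T = 341.1 K, V/F = 0.24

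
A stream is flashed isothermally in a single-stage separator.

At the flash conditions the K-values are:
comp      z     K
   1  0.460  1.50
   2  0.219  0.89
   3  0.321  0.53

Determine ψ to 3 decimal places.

ψ = 0.297

Let ψ = V/F and solve Σ zᵢ(Kᵢ−1)/(1+ψ(Kᵢ−1)) = 0.
Feasibility: ΣzᵢKᵢ = 1.055, Σzᵢ/Kᵢ = 1.158 — both > 1, two phases present.
Iterate (Newton) starting at ψ = 0.68:
  ψ = 0.680: g = -0.0761, g' = -0.220 → ψ = 0.334
  ψ = 0.334: g = -0.0070, g' = -0.187 → ψ = 0.297
Converged at ψ = 0.297.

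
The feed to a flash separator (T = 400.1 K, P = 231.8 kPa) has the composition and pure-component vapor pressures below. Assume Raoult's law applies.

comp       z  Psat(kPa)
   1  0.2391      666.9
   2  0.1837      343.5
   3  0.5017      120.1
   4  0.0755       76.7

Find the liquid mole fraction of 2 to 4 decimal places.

Raoult's law: Kᵢ = Pᵢˢᵃᵗ/P = Pᵢˢᵃᵗ/231.8.
  K_1 = 666.9/231.8 = 2.877049, K_2 = 343.5/231.8 = 1.481881, K_3 = 120.1/231.8 = 0.518119, K_4 = 76.7/231.8 = 0.330889
Let ψ = V/F and solve Σ zᵢ(Kᵢ−1)/(1+ψ(Kᵢ−1)) = 0.
Check two-phase: ΣzᵢKᵢ = 1.2450 > 1 and Σzᵢ/Kᵢ = 1.4036 > 1, so g(0) = 0.2450 > 0 and g(1) = -0.4036 < 0.
Iterate (Newton) starting at ψ = 0.5:
  ψ = 0.5000: g = -0.09156, g' = -0.5304 → ψ = 0.3274
  ψ = 0.3274: g = 0.00271, g' = -0.5747 → ψ = 0.3321
Converged at ψ = 0.3321.
Compositions from xᵢ = zᵢ/(1+ψ(Kᵢ−1)), yᵢ = Kᵢxᵢ:
  1: x = 0.1473, y = 0.4237
  2: x = 0.1584, y = 0.2347
  3: x = 0.5973, y = 0.3095
  4: x = 0.0971, y = 0.0321

x_2 = 0.1584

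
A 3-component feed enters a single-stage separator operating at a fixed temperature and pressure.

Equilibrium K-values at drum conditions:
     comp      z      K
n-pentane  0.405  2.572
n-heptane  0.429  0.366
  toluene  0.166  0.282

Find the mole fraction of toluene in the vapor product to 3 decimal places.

y_toluene = 0.056

Material balance + equilibrium reduce to Σ zᵢ(Kᵢ−1)/(1+β(Kᵢ−1)) = 0.
Check two-phase: ΣzᵢKᵢ = 1.245 > 1 and Σzᵢ/Kᵢ = 1.918 > 1, so g(0) = 0.245 > 0 and g(1) = -0.918 < 0.
Newton iteration, β⁰ = 0.5:
  β = 0.500: g = -0.2277, g' = -0.892 → β = 0.245
  β = 0.245: g = -0.0067, g' = -0.890 → β = 0.237
Converged at β = 0.237.
Compositions from xᵢ = zᵢ/(1+β(Kᵢ−1)), yᵢ = Kᵢxᵢ:
  n-pentane: x = 0.295, y = 0.759
  n-heptane: x = 0.505, y = 0.185
  toluene: x = 0.200, y = 0.056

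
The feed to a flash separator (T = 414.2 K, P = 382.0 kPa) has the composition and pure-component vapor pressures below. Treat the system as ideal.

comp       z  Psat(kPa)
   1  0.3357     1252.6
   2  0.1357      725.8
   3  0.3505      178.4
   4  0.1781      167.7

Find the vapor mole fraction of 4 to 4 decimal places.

y_4 = 0.1147

Raoult's law: Kᵢ = Pᵢˢᵃᵗ/P = Pᵢˢᵃᵗ/382.0.
  K_1 = 1252.6/382.0 = 3.279058, K_2 = 725.8/382.0 = 1.900000, K_3 = 178.4/382.0 = 0.467016, K_4 = 167.7/382.0 = 0.439005
Material balance + equilibrium reduce to Σ zᵢ(Kᵢ−1)/(1+V/F(Kᵢ−1)) = 0.
g(0) = ΣzᵢKᵢ − 1 = 0.6005 and g(1) = 1 − Σzᵢ/Kᵢ = -0.3300, so a root lies in (0, 1).
Newton–Raphson from V/F = 0.35:
  V/F = 0.3500: g = 0.16449, g' = -0.8404 → V/F = 0.5457
  V/F = 0.5457: g = 0.01545, g' = -0.7102 → V/F = 0.5675
  V/F = 0.5675: g = 0.00006, g' = -0.7050 → V/F = 0.5676
Converged at V/F = 0.5676.
Compositions from xᵢ = zᵢ/(1+V/F(Kᵢ−1)), yᵢ = Kᵢxᵢ:
  1: x = 0.1464, y = 0.4800
  2: x = 0.0898, y = 0.1707
  3: x = 0.5025, y = 0.2347
  4: x = 0.2613, y = 0.1147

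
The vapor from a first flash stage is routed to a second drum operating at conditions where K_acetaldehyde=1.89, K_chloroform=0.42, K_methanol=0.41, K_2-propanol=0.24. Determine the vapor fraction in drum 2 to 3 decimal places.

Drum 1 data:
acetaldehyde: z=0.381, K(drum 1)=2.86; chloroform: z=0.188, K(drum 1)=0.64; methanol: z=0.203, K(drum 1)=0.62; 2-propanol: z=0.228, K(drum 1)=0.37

V/F (drum 2) = 0.442

Drum 1:
Let ψ₁ = V/F and solve Σ zᵢ(Kᵢ−1)/(1+ψ₁(Kᵢ−1)) = 0.
Check two-phase: ΣzᵢKᵢ = 1.420 > 1 and Σzᵢ/Kᵢ = 1.371 > 1, so g(0) = 0.420 > 0 and g(1) = -0.371 < 0.
Iterate (Newton) starting at ψ₁ = 0.5:
  ψ₁ = 0.500: g = -0.0203, g' = -0.628 → ψ₁ = 0.468
Converged at ψ₁ = 0.468.
Drum-1 compositions:
  acetaldehyde: x = 0.204, y = 0.583
  chloroform: x = 0.226, y = 0.145
  methanol: x = 0.247, y = 0.153
  2-propanol: x = 0.323, y = 0.120
Drum-2 feed = drum-1 vapor: z₂ = (0.5826, 0.1447, 0.1531, 0.1196).
Drum 2:
Let ψ₂ = V/F and solve Σ zᵢ(Kᵢ−1)/(1+ψ₂(Kᵢ−1)) = 0.
Check two-phase: ΣzᵢKᵢ = 1.253 > 1 and Σzᵢ/Kᵢ = 1.525 > 1, so g(0) = 0.253 > 0 and g(1) = -0.525 < 0.
Newton–Raphson from ψ₂ = 0.61:
  ψ₂ = 0.610: g = -0.1044, g' = -0.681 → ψ₂ = 0.457
  ψ₂ = 0.457: g = -0.0083, g' = -0.585 → ψ₂ = 0.442
Converged at ψ₂ = 0.442.
  acetaldehyde: x = 0.418, y = 0.790
  chloroform: x = 0.195, y = 0.082
  methanol: x = 0.207, y = 0.085
  2-propanol: x = 0.180, y = 0.043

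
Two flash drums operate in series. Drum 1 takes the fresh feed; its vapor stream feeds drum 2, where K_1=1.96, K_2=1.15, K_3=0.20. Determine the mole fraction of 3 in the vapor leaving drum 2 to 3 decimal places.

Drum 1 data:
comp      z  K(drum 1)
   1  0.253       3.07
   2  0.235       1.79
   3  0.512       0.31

y_3 (drum 2) = 0.081

Drum 1:
Rachford–Rice: g(ψ₁) = Σ zᵢ(Kᵢ−1)/(1+ψ₁(Kᵢ−1)) = 0.
g(0) = ΣzᵢKᵢ − 1 = 0.356 and g(1) = 1 − Σzᵢ/Kᵢ = -0.865, so a root lies in (0, 1).
Newton–Raphson from ψ₁ = 0.5:
  ψ₁ = 0.500: g = -0.1489, g' = -0.905 → ψ₁ = 0.336
  ψ₁ = 0.336: g = -0.0039, g' = -0.882 → ψ₁ = 0.331
Converged at ψ₁ = 0.331.
Drum-1 compositions:
  1: x = 0.150, y = 0.461
  2: x = 0.186, y = 0.333
  3: x = 0.664, y = 0.206
Drum-2 feed = drum-1 vapor: z₂ = (0.4608, 0.3334, 0.2057).
Drum 2:
Newton iteration, ψ₂⁰ = 0.5:
  ψ₂ = 0.500: g = 0.0712, g' = -0.566 → ψ₂ = 0.626
  ψ₂ = 0.626: g = -0.0074, g' = -0.700 → ψ₂ = 0.615
Converged at ψ₂ = 0.615.
  1: x = 0.290, y = 0.568
  2: x = 0.305, y = 0.351
  3: x = 0.405, y = 0.081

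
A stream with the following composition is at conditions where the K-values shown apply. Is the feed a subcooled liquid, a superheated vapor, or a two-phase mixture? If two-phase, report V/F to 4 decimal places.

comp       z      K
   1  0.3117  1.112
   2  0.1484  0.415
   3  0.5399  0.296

subcooled liquid

ΣzᵢKᵢ = 0.5680; Σzᵢ/Kᵢ = 2.4619.
Since ΣzᵢKᵢ < 1 the mixture is below its bubble point — single liquid phase.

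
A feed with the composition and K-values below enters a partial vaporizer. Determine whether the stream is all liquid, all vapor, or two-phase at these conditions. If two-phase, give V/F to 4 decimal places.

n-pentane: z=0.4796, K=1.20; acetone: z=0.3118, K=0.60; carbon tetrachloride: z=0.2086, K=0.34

ΣzᵢKᵢ = 0.8335; Σzᵢ/Kᵢ = 1.5329.
Since ΣzᵢKᵢ < 1 the mixture is below its bubble point — single liquid phase.

all liquid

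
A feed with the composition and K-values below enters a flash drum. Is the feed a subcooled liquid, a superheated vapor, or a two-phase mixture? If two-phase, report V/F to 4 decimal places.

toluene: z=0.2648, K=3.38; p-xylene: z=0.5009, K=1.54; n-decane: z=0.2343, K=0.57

superheated vapor

ΣzᵢKᵢ = 1.8000; Σzᵢ/Kᵢ = 0.8147.
Since Σzᵢ/Kᵢ < 1 the mixture is above its dew point — single vapor phase.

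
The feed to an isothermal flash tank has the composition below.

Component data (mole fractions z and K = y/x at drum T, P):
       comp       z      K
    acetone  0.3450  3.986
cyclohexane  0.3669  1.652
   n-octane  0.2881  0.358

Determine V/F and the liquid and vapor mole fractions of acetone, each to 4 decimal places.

V/F = 0.8916, x_acetone = 0.0942, y_acetone = 0.3755

Rachford–Rice: g(V/F) = Σ zᵢ(Kᵢ−1)/(1+V/F(Kᵢ−1)) = 0.
Feasibility: ΣzᵢKᵢ = 2.0844, Σzᵢ/Kᵢ = 1.1134 — both > 1, two phases present.
Iterate (Newton) starting at V/F = 0.4:
  V/F = 0.4000: g = 0.41032, g' = -0.9519 → V/F = 0.8311
  V/F = 0.8311: g = 0.05453, g' = -0.8651 → V/F = 0.8941
  V/F = 0.8941: g = -0.00234, g' = -0.9450 → V/F = 0.8916
Converged at V/F = 0.8916.
Compositions from xᵢ = zᵢ/(1+V/F(Kᵢ−1)), yᵢ = Kᵢxᵢ:
  acetone: x = 0.0942, y = 0.3755
  cyclohexane: x = 0.2320, y = 0.3833
  n-octane: x = 0.6738, y = 0.2412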